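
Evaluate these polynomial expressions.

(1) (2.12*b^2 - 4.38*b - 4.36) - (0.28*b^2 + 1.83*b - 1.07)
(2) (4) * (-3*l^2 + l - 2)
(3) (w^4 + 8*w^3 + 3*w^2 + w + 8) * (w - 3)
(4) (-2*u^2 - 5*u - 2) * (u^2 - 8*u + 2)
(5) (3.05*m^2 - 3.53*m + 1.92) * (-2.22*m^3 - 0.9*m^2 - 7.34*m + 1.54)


(1) = 1.84*b^2 - 6.21*b - 3.29
(2) = -12*l^2 + 4*l - 8
(3) = w^5 + 5*w^4 - 21*w^3 - 8*w^2 + 5*w - 24
(4) = -2*u^4 + 11*u^3 + 34*u^2 + 6*u - 4
(5) = -6.771*m^5 + 5.0916*m^4 - 23.4724*m^3 + 28.8792*m^2 - 19.529*m + 2.9568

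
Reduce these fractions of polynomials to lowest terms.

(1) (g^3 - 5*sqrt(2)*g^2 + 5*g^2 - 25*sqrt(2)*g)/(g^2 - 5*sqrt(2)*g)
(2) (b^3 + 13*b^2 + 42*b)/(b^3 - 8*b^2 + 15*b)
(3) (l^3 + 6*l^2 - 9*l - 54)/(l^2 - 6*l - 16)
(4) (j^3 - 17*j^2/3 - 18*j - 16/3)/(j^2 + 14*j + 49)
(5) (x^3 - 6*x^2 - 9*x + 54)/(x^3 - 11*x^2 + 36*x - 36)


(1) = g + 5
(2) = (b^2 + 13*b + 42)/(b^2 - 8*b + 15)
(3) = (l^3 + 6*l^2 - 9*l - 54)/(l^2 - 6*l - 16)
(4) = (3*j^3 - 17*j^2 - 54*j - 16)/(3*j^2 + 42*j + 147)
(5) = (x + 3)/(x - 2)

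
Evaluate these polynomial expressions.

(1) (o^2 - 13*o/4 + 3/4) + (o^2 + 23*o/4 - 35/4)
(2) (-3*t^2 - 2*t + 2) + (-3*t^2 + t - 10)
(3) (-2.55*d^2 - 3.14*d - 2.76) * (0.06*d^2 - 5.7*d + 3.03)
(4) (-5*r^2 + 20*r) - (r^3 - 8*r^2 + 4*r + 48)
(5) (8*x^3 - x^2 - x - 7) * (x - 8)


(1) = 2*o^2 + 5*o/2 - 8
(2) = -6*t^2 - t - 8
(3) = -0.153*d^4 + 14.3466*d^3 + 10.0059*d^2 + 6.2178*d - 8.3628
(4) = -r^3 + 3*r^2 + 16*r - 48
(5) = 8*x^4 - 65*x^3 + 7*x^2 + x + 56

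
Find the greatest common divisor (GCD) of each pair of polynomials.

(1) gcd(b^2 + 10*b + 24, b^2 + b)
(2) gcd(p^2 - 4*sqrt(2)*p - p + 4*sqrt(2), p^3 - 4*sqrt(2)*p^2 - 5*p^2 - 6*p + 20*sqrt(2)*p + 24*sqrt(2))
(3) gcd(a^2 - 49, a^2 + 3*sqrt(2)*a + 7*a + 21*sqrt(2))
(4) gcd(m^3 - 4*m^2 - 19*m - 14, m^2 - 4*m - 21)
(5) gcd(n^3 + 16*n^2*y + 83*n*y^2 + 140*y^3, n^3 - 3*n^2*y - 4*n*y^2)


(1) = 1
(2) = gcd((p - 1)*(p - 4*sqrt(2)), (p - 6)*(p + 1)*(p - 4*sqrt(2))) = p - 4*sqrt(2)
(3) = gcd((a - 7)*(a + 7), (a + 7)*(a + 3*sqrt(2))) = a + 7
(4) = gcd((m - 7)*(m + 1)*(m + 2), (m - 7)*(m + 3)) = m - 7
(5) = gcd((n + 4*y)*(n + 5*y)*(n + 7*y), n*(n - 4*y)*(n + y)) = 1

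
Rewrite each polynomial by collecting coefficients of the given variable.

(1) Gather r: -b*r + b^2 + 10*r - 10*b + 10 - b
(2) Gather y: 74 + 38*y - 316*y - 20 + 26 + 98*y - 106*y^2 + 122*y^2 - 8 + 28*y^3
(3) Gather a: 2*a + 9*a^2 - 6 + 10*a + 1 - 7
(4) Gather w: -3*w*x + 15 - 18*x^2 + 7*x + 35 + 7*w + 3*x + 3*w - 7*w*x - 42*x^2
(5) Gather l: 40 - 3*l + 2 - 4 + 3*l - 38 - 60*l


(1) = b^2 - 11*b + r*(10 - b) + 10
(2) = 28*y^3 + 16*y^2 - 180*y + 72
(3) = 9*a^2 + 12*a - 12
(4) = w*(10 - 10*x) - 60*x^2 + 10*x + 50
(5) = -60*l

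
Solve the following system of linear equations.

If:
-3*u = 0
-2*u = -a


Then:
a = 0
u = 0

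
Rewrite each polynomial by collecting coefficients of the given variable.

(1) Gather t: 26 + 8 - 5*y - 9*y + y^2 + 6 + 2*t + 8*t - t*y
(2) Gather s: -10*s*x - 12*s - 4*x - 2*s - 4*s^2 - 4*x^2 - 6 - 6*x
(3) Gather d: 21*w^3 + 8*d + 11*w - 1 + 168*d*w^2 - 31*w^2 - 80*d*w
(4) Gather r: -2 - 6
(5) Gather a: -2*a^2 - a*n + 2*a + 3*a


(1) = t*(10 - y) + y^2 - 14*y + 40
(2) = -4*s^2 + s*(-10*x - 14) - 4*x^2 - 10*x - 6
(3) = d*(168*w^2 - 80*w + 8) + 21*w^3 - 31*w^2 + 11*w - 1
(4) = -8
(5) = -2*a^2 + a*(5 - n)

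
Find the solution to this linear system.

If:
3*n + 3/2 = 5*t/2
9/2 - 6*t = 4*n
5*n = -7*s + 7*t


Then:
n = 9/112
s = 501/784
t = 39/56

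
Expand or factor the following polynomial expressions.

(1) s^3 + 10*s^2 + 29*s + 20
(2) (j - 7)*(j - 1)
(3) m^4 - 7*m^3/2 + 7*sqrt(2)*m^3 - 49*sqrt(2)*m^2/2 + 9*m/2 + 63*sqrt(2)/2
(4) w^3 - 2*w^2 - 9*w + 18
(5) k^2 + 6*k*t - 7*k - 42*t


(1) = (s + 1)*(s + 4)*(s + 5)
(2) = j^2 - 8*j + 7
(3) = (m - 3)*(m - 3/2)*(m + 1)*(m + 7*sqrt(2))
(4) = (w - 3)*(w - 2)*(w + 3)
(5) = (k - 7)*(k + 6*t)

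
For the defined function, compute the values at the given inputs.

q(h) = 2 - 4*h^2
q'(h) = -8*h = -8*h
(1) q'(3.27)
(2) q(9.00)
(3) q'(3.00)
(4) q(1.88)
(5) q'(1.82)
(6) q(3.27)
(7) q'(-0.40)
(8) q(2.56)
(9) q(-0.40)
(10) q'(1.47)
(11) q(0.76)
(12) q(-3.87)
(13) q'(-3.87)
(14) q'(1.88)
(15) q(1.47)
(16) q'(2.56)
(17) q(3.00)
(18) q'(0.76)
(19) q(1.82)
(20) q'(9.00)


(1) = -26.16
(2) = -322.00
(3) = -24.00
(4) = -12.14
(5) = -14.56
(6) = -40.77
(7) = 3.20
(8) = -24.21
(9) = 1.36
(10) = -11.76
(11) = -0.31
(12) = -57.91
(13) = 30.96
(14) = -15.04
(15) = -6.64
(16) = -20.48
(17) = -34.00
(18) = -6.08
(19) = -11.25
(20) = -72.00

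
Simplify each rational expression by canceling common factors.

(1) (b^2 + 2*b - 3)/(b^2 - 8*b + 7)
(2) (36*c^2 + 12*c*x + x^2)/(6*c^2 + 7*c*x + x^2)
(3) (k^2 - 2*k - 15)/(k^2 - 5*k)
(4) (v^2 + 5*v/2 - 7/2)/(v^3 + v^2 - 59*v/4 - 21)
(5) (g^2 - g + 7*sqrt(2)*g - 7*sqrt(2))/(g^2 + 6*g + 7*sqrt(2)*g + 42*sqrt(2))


(1) = (b + 3)/(b - 7)
(2) = (6*c + x)/(c + x)
(3) = (k + 3)/k
(4) = (2*v - 2)/(2*v^2 - 5*v - 12)
(5) = (g - 1)/(g + 6)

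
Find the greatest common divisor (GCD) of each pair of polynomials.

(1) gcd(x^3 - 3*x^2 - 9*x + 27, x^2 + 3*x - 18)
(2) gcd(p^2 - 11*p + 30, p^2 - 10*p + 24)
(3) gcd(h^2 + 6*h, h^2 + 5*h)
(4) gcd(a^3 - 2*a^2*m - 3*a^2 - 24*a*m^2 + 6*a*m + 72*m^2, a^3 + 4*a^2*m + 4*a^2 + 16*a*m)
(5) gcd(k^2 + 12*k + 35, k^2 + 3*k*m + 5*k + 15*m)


(1) = x - 3
(2) = p - 6
(3) = h
(4) = gcd((a - 3)*(a - 6*m)*(a + 4*m), a*(a + 4)*(a + 4*m)) = a + 4*m
(5) = gcd((k + 5)*(k + 7), (k + 5)*(k + 3*m)) = k + 5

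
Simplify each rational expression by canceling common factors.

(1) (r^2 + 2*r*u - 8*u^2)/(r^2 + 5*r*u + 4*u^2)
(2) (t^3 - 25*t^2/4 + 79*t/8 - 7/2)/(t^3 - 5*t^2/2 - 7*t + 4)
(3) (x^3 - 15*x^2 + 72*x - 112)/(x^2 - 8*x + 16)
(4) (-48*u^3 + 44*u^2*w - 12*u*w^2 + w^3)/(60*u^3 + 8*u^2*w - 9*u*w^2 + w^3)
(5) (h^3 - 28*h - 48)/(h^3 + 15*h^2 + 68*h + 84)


(1) = (r - 2*u)/(r + u)
(2) = (4*t - 7)/(4*t + 8)
(3) = x - 7
(4) = (-8*u^2 + 6*u*w - w^2)/(10*u^2 + 3*u*w - w^2)
(5) = (h^2 - 2*h - 24)/(h^2 + 13*h + 42)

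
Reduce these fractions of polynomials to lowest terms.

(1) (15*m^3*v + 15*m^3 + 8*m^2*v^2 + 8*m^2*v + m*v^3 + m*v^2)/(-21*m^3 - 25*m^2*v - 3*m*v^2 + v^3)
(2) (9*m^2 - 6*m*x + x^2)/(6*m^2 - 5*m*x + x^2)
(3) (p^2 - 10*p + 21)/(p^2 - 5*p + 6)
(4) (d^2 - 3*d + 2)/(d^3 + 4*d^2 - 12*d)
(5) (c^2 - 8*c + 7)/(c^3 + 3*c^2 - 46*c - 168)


(1) = (5*m^2*v + 5*m^2 + m*v^2 + m*v)/(-7*m^2 - 6*m*v + v^2)
(2) = (-3*m + x)/(-2*m + x)
(3) = (p - 7)/(p - 2)
(4) = (d - 1)/(d^2 + 6*d)
(5) = (c - 1)/(c^2 + 10*c + 24)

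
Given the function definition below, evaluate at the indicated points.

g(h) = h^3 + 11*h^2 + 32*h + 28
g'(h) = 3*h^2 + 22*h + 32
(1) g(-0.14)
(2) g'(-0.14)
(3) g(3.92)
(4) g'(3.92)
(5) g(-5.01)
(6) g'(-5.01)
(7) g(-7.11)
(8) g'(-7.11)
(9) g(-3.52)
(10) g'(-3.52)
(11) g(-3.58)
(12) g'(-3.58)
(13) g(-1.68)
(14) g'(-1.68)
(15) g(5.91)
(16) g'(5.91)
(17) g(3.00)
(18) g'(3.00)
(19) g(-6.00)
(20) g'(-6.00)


(1) = 23.73
(2) = 28.98
(3) = 382.71
(4) = 164.34
(5) = 18.03
(6) = -2.92
(7) = -2.87
(8) = 27.24
(9) = 8.04
(10) = -8.27
(11) = 8.54
(12) = -8.31
(13) = 0.54
(14) = 3.51
(15) = 807.75
(16) = 266.80
(17) = 250.00
(18) = 125.00
(19) = 16.00
(20) = 8.00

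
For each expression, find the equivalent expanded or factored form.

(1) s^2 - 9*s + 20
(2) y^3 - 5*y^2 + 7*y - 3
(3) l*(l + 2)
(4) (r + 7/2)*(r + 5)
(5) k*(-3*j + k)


(1) = (s - 5)*(s - 4)
(2) = (y - 3)*(y - 1)^2
(3) = l^2 + 2*l
(4) = r^2 + 17*r/2 + 35/2
(5) = -3*j*k + k^2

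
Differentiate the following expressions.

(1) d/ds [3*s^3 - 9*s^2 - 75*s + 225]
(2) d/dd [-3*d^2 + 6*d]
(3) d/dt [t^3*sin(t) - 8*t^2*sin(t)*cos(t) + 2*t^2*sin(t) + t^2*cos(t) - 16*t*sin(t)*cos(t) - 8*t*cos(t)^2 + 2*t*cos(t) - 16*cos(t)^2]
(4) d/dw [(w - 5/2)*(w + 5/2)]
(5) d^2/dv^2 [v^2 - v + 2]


(1) = 9*s^2 - 18*s - 75
(2) = 6 - 6*d
(3) = t^3*cos(t) + 2*sqrt(2)*t^2*sin(t + pi/4) - 8*t^2*cos(2*t) + 2*sqrt(2)*t*sin(t + pi/4) - 16*t*cos(2*t) + 8*sin(2*t) + 2*cos(t) - 4*cos(2*t) - 4
(4) = 2*w
(5) = 2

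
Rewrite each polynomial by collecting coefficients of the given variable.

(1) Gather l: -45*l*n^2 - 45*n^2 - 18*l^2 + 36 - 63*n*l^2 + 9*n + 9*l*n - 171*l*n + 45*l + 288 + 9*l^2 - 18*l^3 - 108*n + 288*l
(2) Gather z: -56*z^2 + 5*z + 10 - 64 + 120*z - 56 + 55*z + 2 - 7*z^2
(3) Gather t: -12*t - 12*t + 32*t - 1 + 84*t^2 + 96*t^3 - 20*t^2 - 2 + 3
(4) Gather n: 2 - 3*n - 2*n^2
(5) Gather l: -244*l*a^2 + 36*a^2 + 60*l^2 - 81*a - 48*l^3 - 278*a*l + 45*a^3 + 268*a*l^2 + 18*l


(1) = -18*l^3 + l^2*(-63*n - 9) + l*(-45*n^2 - 162*n + 333) - 45*n^2 - 99*n + 324
(2) = -63*z^2 + 180*z - 108
(3) = 96*t^3 + 64*t^2 + 8*t
(4) = -2*n^2 - 3*n + 2
(5) = 45*a^3 + 36*a^2 - 81*a - 48*l^3 + l^2*(268*a + 60) + l*(-244*a^2 - 278*a + 18)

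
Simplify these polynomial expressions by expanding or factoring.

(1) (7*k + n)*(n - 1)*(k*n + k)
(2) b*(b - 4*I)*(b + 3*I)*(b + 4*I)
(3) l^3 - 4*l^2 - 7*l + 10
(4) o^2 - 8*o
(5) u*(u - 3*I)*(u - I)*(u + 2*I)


(1) = 7*k^2*n^2 - 7*k^2 + k*n^3 - k*n
(2) = b^4 + 3*I*b^3 + 16*b^2 + 48*I*b
(3) = (l - 5)*(l - 1)*(l + 2)
(4) = o*(o - 8)
(5) = u^4 - 2*I*u^3 + 5*u^2 - 6*I*u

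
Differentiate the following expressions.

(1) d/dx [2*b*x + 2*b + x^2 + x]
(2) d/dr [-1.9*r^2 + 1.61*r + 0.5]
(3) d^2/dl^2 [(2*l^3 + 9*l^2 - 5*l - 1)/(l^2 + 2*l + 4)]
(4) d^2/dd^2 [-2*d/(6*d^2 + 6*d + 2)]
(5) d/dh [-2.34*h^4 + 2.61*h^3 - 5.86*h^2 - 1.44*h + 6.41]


(1) = 2*b + 2*x + 1
(2) = 1.61 - 3.8*r
(3) = 2*(-23*l^3 - 63*l^2 + 150*l + 184)/(l^6 + 6*l^5 + 24*l^4 + 56*l^3 + 96*l^2 + 96*l + 64)
(4) = 6*(-3*d*(2*d + 1)^2 + (3*d + 1)*(3*d^2 + 3*d + 1))/(3*d^2 + 3*d + 1)^3
(5) = -9.36*h^3 + 7.83*h^2 - 11.72*h - 1.44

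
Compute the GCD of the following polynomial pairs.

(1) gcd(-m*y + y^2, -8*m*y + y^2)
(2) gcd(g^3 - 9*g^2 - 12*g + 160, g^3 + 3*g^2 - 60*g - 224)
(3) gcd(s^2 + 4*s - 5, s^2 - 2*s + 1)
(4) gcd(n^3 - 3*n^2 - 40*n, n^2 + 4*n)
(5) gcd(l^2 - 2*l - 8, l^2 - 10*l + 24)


(1) = gcd(y*(-m + y), y*(-8*m + y)) = y
(2) = g^2 - 4*g - 32
(3) = s - 1
(4) = gcd(n*(n - 8)*(n + 5), n*(n + 4)) = n
(5) = gcd((l - 4)*(l + 2), (l - 6)*(l - 4)) = l - 4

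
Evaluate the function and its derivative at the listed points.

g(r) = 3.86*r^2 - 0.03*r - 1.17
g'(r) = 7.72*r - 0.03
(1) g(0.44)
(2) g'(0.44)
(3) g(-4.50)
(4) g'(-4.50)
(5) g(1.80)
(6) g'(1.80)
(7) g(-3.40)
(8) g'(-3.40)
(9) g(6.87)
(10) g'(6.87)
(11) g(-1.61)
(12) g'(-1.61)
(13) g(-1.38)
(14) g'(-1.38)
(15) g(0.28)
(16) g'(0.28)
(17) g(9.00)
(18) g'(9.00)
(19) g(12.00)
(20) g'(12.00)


(1) = -0.44
(2) = 3.37
(3) = 77.13
(4) = -34.77
(5) = 11.28
(6) = 13.87
(7) = 43.55
(8) = -26.28
(9) = 180.80
(10) = 53.01
(11) = 8.88
(12) = -12.46
(13) = 6.22
(14) = -10.68
(15) = -0.88
(16) = 2.13
(17) = 311.22
(18) = 69.45
(19) = 554.31
(20) = 92.61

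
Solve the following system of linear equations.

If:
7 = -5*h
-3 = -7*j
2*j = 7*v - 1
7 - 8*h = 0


Then:
No Solution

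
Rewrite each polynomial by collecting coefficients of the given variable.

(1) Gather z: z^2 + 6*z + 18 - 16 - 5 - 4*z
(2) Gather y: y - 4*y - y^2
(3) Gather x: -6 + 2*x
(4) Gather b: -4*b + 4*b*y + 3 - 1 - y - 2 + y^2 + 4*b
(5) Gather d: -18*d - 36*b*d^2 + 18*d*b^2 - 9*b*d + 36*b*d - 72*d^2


(1) = z^2 + 2*z - 3
(2) = -y^2 - 3*y
(3) = 2*x - 6
(4) = 4*b*y + y^2 - y
(5) = d^2*(-36*b - 72) + d*(18*b^2 + 27*b - 18)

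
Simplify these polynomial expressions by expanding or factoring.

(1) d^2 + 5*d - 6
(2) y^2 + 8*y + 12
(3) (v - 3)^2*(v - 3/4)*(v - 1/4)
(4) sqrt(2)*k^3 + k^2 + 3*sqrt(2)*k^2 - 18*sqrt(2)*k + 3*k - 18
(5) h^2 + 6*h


(1) = (d - 1)*(d + 6)
(2) = (y + 2)*(y + 6)
(3) = v^4 - 7*v^3 + 243*v^2/16 - 81*v/8 + 27/16
(4) = (k - 3)*(k + 6)*(sqrt(2)*k + 1)
(5) = h*(h + 6)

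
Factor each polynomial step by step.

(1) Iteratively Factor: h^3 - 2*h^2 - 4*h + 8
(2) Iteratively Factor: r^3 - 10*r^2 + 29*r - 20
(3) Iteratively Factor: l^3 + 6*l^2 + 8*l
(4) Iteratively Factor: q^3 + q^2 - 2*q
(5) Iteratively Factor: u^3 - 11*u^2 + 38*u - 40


(1) = (h + 2)*(h^2 - 4*h + 4) = (h - 2)*(h + 2)*(h - 2)
(2) = (r - 1)*(r^2 - 9*r + 20) = (r - 4)*(r - 1)*(r - 5)
(3) = (l)*(l^2 + 6*l + 8) = l*(l + 2)*(l + 4)
(4) = (q - 1)*(q^2 + 2*q) = q*(q - 1)*(q + 2)
(5) = (u - 4)*(u^2 - 7*u + 10) = (u - 5)*(u - 4)*(u - 2)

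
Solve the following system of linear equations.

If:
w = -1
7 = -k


Then:
k = -7
w = -1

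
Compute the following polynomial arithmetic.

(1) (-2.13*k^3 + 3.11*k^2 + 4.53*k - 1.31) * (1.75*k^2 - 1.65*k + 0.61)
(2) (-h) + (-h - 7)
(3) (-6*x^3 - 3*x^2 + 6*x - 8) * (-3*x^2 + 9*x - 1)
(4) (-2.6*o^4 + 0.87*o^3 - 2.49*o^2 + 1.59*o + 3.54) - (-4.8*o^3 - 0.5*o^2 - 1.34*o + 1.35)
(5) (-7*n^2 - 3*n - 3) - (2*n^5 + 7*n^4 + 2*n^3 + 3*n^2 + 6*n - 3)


(1) = -3.7275*k^5 + 8.957*k^4 + 1.4967*k^3 - 7.8699*k^2 + 4.9248*k - 0.7991
(2) = -2*h - 7
(3) = 18*x^5 - 45*x^4 - 39*x^3 + 81*x^2 - 78*x + 8
(4) = -2.6*o^4 + 5.67*o^3 - 1.99*o^2 + 2.93*o + 2.19
(5) = -2*n^5 - 7*n^4 - 2*n^3 - 10*n^2 - 9*n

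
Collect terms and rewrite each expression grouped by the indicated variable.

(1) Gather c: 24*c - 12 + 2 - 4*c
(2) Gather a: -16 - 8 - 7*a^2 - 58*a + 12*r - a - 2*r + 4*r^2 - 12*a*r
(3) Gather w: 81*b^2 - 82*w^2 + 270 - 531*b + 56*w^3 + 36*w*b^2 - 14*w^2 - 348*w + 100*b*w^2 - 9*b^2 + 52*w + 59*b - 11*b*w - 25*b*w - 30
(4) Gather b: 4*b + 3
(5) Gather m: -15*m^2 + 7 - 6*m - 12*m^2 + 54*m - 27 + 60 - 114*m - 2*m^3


(1) = 20*c - 10
(2) = -7*a^2 + a*(-12*r - 59) + 4*r^2 + 10*r - 24
(3) = 72*b^2 - 472*b + 56*w^3 + w^2*(100*b - 96) + w*(36*b^2 - 36*b - 296) + 240
(4) = 4*b + 3
(5) = -2*m^3 - 27*m^2 - 66*m + 40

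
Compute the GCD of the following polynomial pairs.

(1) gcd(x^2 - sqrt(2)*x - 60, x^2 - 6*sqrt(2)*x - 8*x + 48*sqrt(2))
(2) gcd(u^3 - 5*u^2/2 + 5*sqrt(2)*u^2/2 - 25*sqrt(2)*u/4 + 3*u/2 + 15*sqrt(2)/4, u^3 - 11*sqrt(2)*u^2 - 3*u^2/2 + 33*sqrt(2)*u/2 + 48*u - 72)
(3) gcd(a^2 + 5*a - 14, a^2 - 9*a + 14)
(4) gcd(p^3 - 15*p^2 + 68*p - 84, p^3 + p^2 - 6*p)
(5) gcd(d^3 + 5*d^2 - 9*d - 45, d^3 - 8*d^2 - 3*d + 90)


(1) = gcd((x - 6*sqrt(2))*(x + 5*sqrt(2)), (x - 8)*(x - 6*sqrt(2))) = x - 6*sqrt(2)
(2) = gcd((u - 3/2)*(u - 1)*(u + 5*sqrt(2)/2), (u - 3/2)*(u - 8*sqrt(2))*(u - 3*sqrt(2))) = u - 3/2
(3) = gcd((a - 2)*(a + 7), (a - 7)*(a - 2)) = a - 2
(4) = gcd((p - 7)*(p - 6)*(p - 2), p*(p - 2)*(p + 3)) = p - 2
(5) = d + 3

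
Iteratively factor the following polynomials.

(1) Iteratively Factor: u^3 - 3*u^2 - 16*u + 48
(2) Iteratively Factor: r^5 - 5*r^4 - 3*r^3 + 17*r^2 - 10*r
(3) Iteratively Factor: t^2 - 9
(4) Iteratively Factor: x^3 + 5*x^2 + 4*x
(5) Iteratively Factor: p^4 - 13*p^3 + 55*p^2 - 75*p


(1) = (u + 4)*(u^2 - 7*u + 12) = (u - 3)*(u + 4)*(u - 4)
(2) = (r - 1)*(r^4 - 4*r^3 - 7*r^2 + 10*r) = (r - 5)*(r - 1)*(r^3 + r^2 - 2*r) = (r - 5)*(r - 1)^2*(r^2 + 2*r) = (r - 5)*(r - 1)^2*(r + 2)*(r)
(3) = (t - 3)*(t + 3)
(4) = (x + 1)*(x^2 + 4*x) = (x + 1)*(x + 4)*(x)
(5) = (p - 5)*(p^3 - 8*p^2 + 15*p) = p*(p - 5)*(p^2 - 8*p + 15) = p*(p - 5)^2*(p - 3)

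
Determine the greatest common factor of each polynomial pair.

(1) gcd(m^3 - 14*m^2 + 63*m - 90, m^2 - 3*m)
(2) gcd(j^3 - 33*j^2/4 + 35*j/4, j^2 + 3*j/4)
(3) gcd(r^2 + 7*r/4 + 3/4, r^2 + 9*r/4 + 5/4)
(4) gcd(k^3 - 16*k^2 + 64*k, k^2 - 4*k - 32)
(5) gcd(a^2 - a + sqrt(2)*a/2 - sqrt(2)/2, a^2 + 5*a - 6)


(1) = gcd((m - 6)*(m - 5)*(m - 3), m*(m - 3)) = m - 3
(2) = gcd(j*(j - 7)*(j - 5/4), j*(j + 3/4)) = j
(3) = r + 1
(4) = k - 8
(5) = gcd((a - 1)*(a + sqrt(2)/2), (a - 1)*(a + 6)) = a - 1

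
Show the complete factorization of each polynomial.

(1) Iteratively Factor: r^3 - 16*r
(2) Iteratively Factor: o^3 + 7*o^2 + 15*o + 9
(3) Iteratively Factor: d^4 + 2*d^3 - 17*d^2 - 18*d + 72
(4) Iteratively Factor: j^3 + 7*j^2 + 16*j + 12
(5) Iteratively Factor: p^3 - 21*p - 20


(1) = (r + 4)*(r^2 - 4*r) = r*(r + 4)*(r - 4)
(2) = (o + 3)*(o^2 + 4*o + 3) = (o + 3)^2*(o + 1)
(3) = (d + 4)*(d^3 - 2*d^2 - 9*d + 18) = (d - 3)*(d + 4)*(d^2 + d - 6) = (d - 3)*(d - 2)*(d + 4)*(d + 3)
(4) = (j + 3)*(j^2 + 4*j + 4) = (j + 2)*(j + 3)*(j + 2)
(5) = (p + 4)*(p^2 - 4*p - 5) = (p - 5)*(p + 4)*(p + 1)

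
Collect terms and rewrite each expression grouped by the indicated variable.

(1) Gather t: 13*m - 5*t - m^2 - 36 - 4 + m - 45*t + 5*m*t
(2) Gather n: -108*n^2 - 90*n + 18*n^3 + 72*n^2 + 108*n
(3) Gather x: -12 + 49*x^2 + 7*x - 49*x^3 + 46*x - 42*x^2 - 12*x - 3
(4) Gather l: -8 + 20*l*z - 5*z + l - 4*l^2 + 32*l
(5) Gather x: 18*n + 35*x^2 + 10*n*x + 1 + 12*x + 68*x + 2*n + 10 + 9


(1) = -m^2 + 14*m + t*(5*m - 50) - 40
(2) = 18*n^3 - 36*n^2 + 18*n
(3) = -49*x^3 + 7*x^2 + 41*x - 15
(4) = -4*l^2 + l*(20*z + 33) - 5*z - 8
(5) = 20*n + 35*x^2 + x*(10*n + 80) + 20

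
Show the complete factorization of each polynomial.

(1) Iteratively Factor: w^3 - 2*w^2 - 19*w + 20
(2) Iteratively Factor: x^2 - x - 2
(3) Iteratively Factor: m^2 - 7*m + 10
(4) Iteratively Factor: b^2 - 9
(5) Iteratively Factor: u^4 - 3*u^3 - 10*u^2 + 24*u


(1) = (w + 4)*(w^2 - 6*w + 5) = (w - 5)*(w + 4)*(w - 1)
(2) = (x + 1)*(x - 2)
(3) = (m - 5)*(m - 2)
(4) = (b + 3)*(b - 3)
(5) = (u + 3)*(u^3 - 6*u^2 + 8*u) = (u - 4)*(u + 3)*(u^2 - 2*u) = u*(u - 4)*(u + 3)*(u - 2)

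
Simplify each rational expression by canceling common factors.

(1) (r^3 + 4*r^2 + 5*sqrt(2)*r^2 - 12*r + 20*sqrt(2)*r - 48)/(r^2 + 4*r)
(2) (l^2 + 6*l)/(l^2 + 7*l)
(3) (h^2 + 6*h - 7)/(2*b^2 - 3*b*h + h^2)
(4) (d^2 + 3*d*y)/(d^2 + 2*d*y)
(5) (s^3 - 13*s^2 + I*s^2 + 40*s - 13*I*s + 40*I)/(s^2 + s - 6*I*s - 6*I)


(1) = (r^2 + 5*sqrt(2)*r - 12)/r
(2) = (l + 6)/(l + 7)
(3) = (h^2 + 6*h - 7)/(2*b^2 - 3*b*h + h^2)
(4) = (d + 3*y)/(d + 2*y)
(5) = (s^3 + s^2*(-13 + I) + s*(40 - 13*I) + 40*I)/(s^2 + s*(1 - 6*I) - 6*I)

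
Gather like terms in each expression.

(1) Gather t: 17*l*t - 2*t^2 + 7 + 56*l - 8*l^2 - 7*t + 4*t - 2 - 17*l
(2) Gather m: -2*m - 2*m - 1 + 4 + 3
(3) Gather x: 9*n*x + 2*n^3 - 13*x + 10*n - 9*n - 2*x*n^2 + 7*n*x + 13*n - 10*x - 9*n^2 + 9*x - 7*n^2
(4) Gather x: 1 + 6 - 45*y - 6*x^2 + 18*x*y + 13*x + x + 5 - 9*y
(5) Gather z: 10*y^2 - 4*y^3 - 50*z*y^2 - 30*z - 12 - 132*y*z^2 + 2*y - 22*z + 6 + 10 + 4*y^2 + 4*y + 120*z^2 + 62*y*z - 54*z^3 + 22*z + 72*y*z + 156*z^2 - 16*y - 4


(1) = -8*l^2 + 39*l - 2*t^2 + t*(17*l - 3) + 5
(2) = 6 - 4*m
(3) = 2*n^3 - 16*n^2 + 14*n + x*(-2*n^2 + 16*n - 14)
(4) = -6*x^2 + x*(18*y + 14) - 54*y + 12
(5) = -4*y^3 + 14*y^2 - 10*y - 54*z^3 + z^2*(276 - 132*y) + z*(-50*y^2 + 134*y - 30)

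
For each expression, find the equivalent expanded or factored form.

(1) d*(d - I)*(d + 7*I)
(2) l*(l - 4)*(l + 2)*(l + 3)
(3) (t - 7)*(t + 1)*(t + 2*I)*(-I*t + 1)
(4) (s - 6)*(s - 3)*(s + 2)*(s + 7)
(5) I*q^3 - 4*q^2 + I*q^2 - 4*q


(1) = d^3 + 6*I*d^2 + 7*d
(2) = l^4 + l^3 - 14*l^2 - 24*l
(3) = -I*t^4 + 3*t^3 + 6*I*t^3 - 18*t^2 + 9*I*t^2 - 21*t - 12*I*t - 14*I
(4) = s^4 - 49*s^2 + 36*s + 252
(5) = q*(q + 4*I)*(I*q + I)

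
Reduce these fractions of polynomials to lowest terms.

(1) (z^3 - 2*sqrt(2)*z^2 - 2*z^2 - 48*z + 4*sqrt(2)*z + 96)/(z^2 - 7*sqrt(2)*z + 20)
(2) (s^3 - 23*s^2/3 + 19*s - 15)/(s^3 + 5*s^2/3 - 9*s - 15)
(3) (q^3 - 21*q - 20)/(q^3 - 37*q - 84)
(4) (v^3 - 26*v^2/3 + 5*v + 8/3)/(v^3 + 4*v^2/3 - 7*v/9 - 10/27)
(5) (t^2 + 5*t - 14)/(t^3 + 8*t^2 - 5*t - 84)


(1) = (z^3 + z^2*(-2*sqrt(2) - 2) + z*(-48 + 4*sqrt(2)) + 96)/(z^2 - 7*sqrt(2)*z + 20)
(2) = (3*s^2 - 14*s + 15)/(3*s^2 + 14*s + 15)
(3) = (q^2 - 4*q - 5)/(q^2 - 4*q - 21)
(4) = (9*v^2 - 81*v + 72)/(9*v^2 + 9*v - 10)
(5) = (t - 2)/(t^2 + t - 12)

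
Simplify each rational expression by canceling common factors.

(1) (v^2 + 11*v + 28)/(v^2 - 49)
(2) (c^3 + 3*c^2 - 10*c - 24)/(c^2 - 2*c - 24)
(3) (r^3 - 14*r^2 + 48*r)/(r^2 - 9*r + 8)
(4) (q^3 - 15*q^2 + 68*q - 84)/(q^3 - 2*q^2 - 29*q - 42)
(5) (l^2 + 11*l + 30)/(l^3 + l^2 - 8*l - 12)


(1) = (v + 4)/(v - 7)
(2) = (c^2 - c - 6)/(c - 6)
(3) = (r^2 - 6*r)/(r - 1)
(4) = (q^2 - 8*q + 12)/(q^2 + 5*q + 6)
(5) = (l^2 + 11*l + 30)/(l^3 + l^2 - 8*l - 12)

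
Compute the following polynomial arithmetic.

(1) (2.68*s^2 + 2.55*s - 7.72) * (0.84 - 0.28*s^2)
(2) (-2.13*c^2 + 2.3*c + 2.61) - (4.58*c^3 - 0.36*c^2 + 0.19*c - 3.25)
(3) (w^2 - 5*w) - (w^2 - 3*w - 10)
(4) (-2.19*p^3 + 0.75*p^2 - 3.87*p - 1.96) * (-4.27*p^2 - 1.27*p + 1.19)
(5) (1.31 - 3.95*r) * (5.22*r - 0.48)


(1) = -0.7504*s^4 - 0.714*s^3 + 4.4128*s^2 + 2.142*s - 6.4848
(2) = -4.58*c^3 - 1.77*c^2 + 2.11*c + 5.86
(3) = 10 - 2*w
(4) = 9.3513*p^5 - 0.4212*p^4 + 12.9663*p^3 + 14.1766*p^2 - 2.1161*p - 2.3324
(5) = -20.619*r^2 + 8.7342*r - 0.6288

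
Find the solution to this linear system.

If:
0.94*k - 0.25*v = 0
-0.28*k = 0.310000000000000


Then:
k = -1.11
v = -4.16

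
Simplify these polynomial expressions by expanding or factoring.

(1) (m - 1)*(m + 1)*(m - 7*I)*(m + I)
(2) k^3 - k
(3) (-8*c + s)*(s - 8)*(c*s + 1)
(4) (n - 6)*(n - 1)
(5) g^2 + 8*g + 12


(1) = m^4 - 6*I*m^3 + 6*m^2 + 6*I*m - 7
(2) = k*(k - 1)*(k + 1)
(3) = -8*c^2*s^2 + 64*c^2*s + c*s^3 - 8*c*s^2 - 8*c*s + 64*c + s^2 - 8*s
(4) = n^2 - 7*n + 6
(5) = (g + 2)*(g + 6)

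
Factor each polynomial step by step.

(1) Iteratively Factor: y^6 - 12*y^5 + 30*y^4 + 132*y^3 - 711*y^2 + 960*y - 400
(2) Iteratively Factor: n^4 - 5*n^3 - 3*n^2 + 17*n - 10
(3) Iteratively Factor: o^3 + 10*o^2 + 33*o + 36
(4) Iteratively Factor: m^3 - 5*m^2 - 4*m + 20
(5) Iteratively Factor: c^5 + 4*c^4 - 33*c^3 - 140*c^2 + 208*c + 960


(1) = (y - 5)*(y^5 - 7*y^4 - 5*y^3 + 107*y^2 - 176*y + 80) = (y - 5)*(y - 1)*(y^4 - 6*y^3 - 11*y^2 + 96*y - 80) = (y - 5)*(y - 1)^2*(y^3 - 5*y^2 - 16*y + 80) = (y - 5)^2*(y - 1)^2*(y^2 - 16) = (y - 5)^2*(y - 4)*(y - 1)^2*(y + 4)
(2) = (n - 5)*(n^3 - 3*n + 2) = (n - 5)*(n + 2)*(n^2 - 2*n + 1) = (n - 5)*(n - 1)*(n + 2)*(n - 1)
(3) = (o + 4)*(o^2 + 6*o + 9) = (o + 3)*(o + 4)*(o + 3)
(4) = (m - 2)*(m^2 - 3*m - 10) = (m - 2)*(m + 2)*(m - 5)
(5) = (c + 4)*(c^4 - 33*c^2 - 8*c + 240) = (c + 4)^2*(c^3 - 4*c^2 - 17*c + 60) = (c + 4)^3*(c^2 - 8*c + 15) = (c - 3)*(c + 4)^3*(c - 5)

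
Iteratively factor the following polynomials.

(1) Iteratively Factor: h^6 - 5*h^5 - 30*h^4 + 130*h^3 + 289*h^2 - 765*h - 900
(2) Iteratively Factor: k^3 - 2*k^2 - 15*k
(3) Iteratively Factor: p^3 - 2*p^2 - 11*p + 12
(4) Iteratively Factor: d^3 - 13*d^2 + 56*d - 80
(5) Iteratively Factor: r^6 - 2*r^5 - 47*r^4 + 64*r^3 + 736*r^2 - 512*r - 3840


(1) = (h + 1)*(h^5 - 6*h^4 - 24*h^3 + 154*h^2 + 135*h - 900) = (h - 5)*(h + 1)*(h^4 - h^3 - 29*h^2 + 9*h + 180) = (h - 5)*(h + 1)*(h + 4)*(h^3 - 5*h^2 - 9*h + 45) = (h - 5)^2*(h + 1)*(h + 4)*(h^2 - 9) = (h - 5)^2*(h + 1)*(h + 3)*(h + 4)*(h - 3)
(2) = (k - 5)*(k^2 + 3*k) = (k - 5)*(k + 3)*(k)
(3) = (p + 3)*(p^2 - 5*p + 4) = (p - 4)*(p + 3)*(p - 1)
(4) = (d - 4)*(d^2 - 9*d + 20) = (d - 5)*(d - 4)*(d - 4)
(5) = (r + 3)*(r^5 - 5*r^4 - 32*r^3 + 160*r^2 + 256*r - 1280) = (r - 4)*(r + 3)*(r^4 - r^3 - 36*r^2 + 16*r + 320) = (r - 4)*(r + 3)*(r + 4)*(r^3 - 5*r^2 - 16*r + 80) = (r - 4)^2*(r + 3)*(r + 4)*(r^2 - r - 20) = (r - 5)*(r - 4)^2*(r + 3)*(r + 4)*(r + 4)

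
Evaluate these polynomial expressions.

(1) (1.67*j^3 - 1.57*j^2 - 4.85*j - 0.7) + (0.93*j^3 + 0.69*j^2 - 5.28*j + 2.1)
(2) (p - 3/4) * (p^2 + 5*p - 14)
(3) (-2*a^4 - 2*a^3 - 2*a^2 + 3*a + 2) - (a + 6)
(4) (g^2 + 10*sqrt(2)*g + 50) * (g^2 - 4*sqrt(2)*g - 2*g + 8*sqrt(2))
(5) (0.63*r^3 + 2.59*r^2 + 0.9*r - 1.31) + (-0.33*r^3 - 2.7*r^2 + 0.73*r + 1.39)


(1) = 2.6*j^3 - 0.88*j^2 - 10.13*j + 1.4
(2) = p^3 + 17*p^2/4 - 71*p/4 + 21/2
(3) = -2*a^4 - 2*a^3 - 2*a^2 + 2*a - 4
(4) = g^4 - 2*g^3 + 6*sqrt(2)*g^3 - 30*g^2 - 12*sqrt(2)*g^2 - 200*sqrt(2)*g + 60*g + 400*sqrt(2)
(5) = 0.3*r^3 - 0.11*r^2 + 1.63*r + 0.08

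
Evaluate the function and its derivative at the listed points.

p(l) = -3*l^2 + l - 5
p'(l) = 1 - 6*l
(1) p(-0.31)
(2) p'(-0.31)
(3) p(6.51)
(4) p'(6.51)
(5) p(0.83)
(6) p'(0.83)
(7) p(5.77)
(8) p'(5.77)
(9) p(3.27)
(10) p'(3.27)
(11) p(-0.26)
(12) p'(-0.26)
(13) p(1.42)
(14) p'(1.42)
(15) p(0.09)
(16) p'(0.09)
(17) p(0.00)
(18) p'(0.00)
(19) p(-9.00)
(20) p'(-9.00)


(1) = -5.60
(2) = 2.86
(3) = -125.63
(4) = -38.06
(5) = -6.24
(6) = -3.98
(7) = -99.11
(8) = -33.62
(9) = -33.81
(10) = -18.62
(11) = -5.46
(12) = 2.56
(13) = -9.63
(14) = -7.52
(15) = -4.93
(16) = 0.46
(17) = -5.00
(18) = 1.00
(19) = -257.00
(20) = 55.00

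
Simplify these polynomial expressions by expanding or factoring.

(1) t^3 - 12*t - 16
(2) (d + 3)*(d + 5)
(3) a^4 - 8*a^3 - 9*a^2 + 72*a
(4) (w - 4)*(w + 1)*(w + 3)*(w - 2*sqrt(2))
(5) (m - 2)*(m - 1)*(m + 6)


(1) = (t - 4)*(t + 2)^2
(2) = d^2 + 8*d + 15
(3) = a*(a - 8)*(a - 3)*(a + 3)
(4) = w^4 - 2*sqrt(2)*w^3 - 13*w^2 - 12*w + 26*sqrt(2)*w + 24*sqrt(2)
(5) = m^3 + 3*m^2 - 16*m + 12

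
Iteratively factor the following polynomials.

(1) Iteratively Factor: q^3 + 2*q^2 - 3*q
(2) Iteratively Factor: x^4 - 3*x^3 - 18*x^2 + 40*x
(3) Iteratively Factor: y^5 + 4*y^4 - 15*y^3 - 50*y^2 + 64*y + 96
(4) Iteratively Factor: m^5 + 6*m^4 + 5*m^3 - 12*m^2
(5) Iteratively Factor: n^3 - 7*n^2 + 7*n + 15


(1) = (q + 3)*(q^2 - q) = (q - 1)*(q + 3)*(q)
(2) = (x - 5)*(x^3 + 2*x^2 - 8*x) = (x - 5)*(x - 2)*(x^2 + 4*x) = x*(x - 5)*(x - 2)*(x + 4)
(3) = (y - 2)*(y^4 + 6*y^3 - 3*y^2 - 56*y - 48) = (y - 2)*(y + 1)*(y^3 + 5*y^2 - 8*y - 48) = (y - 3)*(y - 2)*(y + 1)*(y^2 + 8*y + 16) = (y - 3)*(y - 2)*(y + 1)*(y + 4)*(y + 4)
(4) = (m)*(m^4 + 6*m^3 + 5*m^2 - 12*m) = m*(m - 1)*(m^3 + 7*m^2 + 12*m) = m*(m - 1)*(m + 3)*(m^2 + 4*m) = m*(m - 1)*(m + 3)*(m + 4)*(m)
(5) = (n - 3)*(n^2 - 4*n - 5) = (n - 3)*(n + 1)*(n - 5)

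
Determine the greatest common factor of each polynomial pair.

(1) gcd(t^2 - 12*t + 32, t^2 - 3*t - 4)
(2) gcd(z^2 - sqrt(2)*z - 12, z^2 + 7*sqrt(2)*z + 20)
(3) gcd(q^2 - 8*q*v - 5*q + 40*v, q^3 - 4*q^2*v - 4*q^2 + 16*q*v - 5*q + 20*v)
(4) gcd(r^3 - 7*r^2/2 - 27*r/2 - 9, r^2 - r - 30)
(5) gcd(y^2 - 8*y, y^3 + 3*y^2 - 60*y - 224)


(1) = t - 4
(2) = z + 2*sqrt(2)
(3) = gcd((q - 5)*(q - 8*v), (q - 5)*(q + 1)*(q - 4*v)) = q - 5
(4) = r - 6
(5) = y - 8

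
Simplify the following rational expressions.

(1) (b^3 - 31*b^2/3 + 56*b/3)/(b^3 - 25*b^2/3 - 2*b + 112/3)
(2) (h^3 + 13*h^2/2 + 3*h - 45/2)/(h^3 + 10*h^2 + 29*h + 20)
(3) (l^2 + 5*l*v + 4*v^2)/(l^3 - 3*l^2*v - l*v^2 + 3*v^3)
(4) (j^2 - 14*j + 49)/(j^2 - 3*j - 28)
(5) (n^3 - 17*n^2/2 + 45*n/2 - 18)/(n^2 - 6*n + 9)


(1) = b/(b + 2)
(2) = (2*h^2 + 3*h - 9)/(2*h^2 + 10*h + 8)
(3) = (l + 4*v)/(l^2 - 4*l*v + 3*v^2)
(4) = (j - 7)/(j + 4)
(5) = (2*n^2 - 11*n + 12)/(2*n - 6)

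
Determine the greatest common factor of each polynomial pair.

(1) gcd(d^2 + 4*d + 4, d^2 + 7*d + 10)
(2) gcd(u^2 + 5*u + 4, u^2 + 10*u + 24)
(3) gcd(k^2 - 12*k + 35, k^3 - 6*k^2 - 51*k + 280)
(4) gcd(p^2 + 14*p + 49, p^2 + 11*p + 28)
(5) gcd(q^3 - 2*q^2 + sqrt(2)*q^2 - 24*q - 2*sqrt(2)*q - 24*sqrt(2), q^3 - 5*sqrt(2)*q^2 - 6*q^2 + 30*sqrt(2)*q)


(1) = gcd((d + 2)^2, (d + 2)*(d + 5)) = d + 2
(2) = u + 4
(3) = gcd((k - 7)*(k - 5), (k - 8)*(k - 5)*(k + 7)) = k - 5
(4) = p + 7
(5) = gcd((q - 6)*(q + 4)*(q + sqrt(2)), q*(q - 6)*(q - 5*sqrt(2))) = q - 6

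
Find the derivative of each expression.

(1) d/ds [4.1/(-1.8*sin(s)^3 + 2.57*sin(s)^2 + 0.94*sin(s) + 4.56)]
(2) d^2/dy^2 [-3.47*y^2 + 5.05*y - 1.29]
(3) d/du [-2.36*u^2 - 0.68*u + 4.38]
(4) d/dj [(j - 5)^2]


(1) = (22.14*sin(s)^2 - 21.074*sin(s) - 3.854)*cos(s)/(-1.8*sin(s)^3 + 2.57*sin(s)^2 + 0.94*sin(s) + 4.56)^2
(2) = -6.94000000000000
(3) = -4.72*u - 0.68
(4) = 2*j - 10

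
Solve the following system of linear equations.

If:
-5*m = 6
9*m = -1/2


Then:
No Solution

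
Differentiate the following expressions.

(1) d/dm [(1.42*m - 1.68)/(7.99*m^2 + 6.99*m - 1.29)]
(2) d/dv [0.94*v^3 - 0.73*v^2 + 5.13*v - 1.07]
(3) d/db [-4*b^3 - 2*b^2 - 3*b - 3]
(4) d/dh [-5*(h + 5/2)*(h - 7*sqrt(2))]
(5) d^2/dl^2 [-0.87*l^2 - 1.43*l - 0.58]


(1) = (-11.3458*m^2 + 26.8464*m + 9.9114)/(63.8401*m^4 + 111.7002*m^3 + 28.2459*m^2 - 18.0342*m + 1.6641)
(2) = 2.82*v^2 - 1.46*v + 5.13
(3) = -12*b^2 - 4*b - 3
(4) = -10*h - 25/2 + 35*sqrt(2)
(5) = -1.74000000000000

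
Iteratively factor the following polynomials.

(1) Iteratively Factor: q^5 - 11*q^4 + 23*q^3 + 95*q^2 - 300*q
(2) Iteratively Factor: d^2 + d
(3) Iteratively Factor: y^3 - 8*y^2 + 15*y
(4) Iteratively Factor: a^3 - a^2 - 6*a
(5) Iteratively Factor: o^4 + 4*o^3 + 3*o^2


(1) = (q - 4)*(q^4 - 7*q^3 - 5*q^2 + 75*q) = (q - 4)*(q + 3)*(q^3 - 10*q^2 + 25*q) = (q - 5)*(q - 4)*(q + 3)*(q^2 - 5*q) = q*(q - 5)*(q - 4)*(q + 3)*(q - 5)
(2) = (d + 1)*(d)
(3) = (y - 3)*(y^2 - 5*y) = (y - 5)*(y - 3)*(y)
(4) = (a + 2)*(a^2 - 3*a) = (a - 3)*(a + 2)*(a)
(5) = (o + 3)*(o^3 + o^2) = o*(o + 3)*(o^2 + o) = o*(o + 1)*(o + 3)*(o)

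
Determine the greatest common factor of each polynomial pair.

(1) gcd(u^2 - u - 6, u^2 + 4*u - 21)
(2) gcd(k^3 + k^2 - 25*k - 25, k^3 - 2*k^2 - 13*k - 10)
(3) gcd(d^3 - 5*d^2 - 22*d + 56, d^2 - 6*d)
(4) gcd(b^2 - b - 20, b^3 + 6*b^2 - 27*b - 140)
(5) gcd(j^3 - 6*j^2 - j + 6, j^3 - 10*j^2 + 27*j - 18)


(1) = gcd((u - 3)*(u + 2), (u - 3)*(u + 7)) = u - 3
(2) = gcd((k - 5)*(k + 1)*(k + 5), (k - 5)*(k + 1)*(k + 2)) = k^2 - 4*k - 5
(3) = 1
(4) = b^2 - b - 20
(5) = j^2 - 7*j + 6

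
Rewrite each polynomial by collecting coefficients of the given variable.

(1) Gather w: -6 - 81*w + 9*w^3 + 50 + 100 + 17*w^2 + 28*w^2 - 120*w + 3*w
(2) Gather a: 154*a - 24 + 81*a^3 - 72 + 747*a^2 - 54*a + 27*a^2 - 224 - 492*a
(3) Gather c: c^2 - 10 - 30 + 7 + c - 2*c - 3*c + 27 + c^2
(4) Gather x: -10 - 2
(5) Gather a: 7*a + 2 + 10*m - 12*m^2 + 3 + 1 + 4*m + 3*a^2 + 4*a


(1) = 9*w^3 + 45*w^2 - 198*w + 144
(2) = 81*a^3 + 774*a^2 - 392*a - 320
(3) = 2*c^2 - 4*c - 6
(4) = -12
(5) = 3*a^2 + 11*a - 12*m^2 + 14*m + 6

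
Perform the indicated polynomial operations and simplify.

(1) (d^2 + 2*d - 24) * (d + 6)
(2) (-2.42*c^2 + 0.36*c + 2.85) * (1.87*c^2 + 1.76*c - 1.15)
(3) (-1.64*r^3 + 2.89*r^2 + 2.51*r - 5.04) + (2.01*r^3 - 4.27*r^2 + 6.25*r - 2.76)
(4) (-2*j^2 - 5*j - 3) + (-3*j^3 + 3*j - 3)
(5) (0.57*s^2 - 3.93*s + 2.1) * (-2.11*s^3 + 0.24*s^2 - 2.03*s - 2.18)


(1) = d^3 + 8*d^2 - 12*d - 144
(2) = -4.5254*c^4 - 3.586*c^3 + 8.7461*c^2 + 4.602*c - 3.2775
(3) = 0.37*r^3 - 1.38*r^2 + 8.76*r - 7.8
(4) = -3*j^3 - 2*j^2 - 2*j - 6
(5) = -1.2027*s^5 + 8.4291*s^4 - 6.5313*s^3 + 7.2393*s^2 + 4.3044*s - 4.578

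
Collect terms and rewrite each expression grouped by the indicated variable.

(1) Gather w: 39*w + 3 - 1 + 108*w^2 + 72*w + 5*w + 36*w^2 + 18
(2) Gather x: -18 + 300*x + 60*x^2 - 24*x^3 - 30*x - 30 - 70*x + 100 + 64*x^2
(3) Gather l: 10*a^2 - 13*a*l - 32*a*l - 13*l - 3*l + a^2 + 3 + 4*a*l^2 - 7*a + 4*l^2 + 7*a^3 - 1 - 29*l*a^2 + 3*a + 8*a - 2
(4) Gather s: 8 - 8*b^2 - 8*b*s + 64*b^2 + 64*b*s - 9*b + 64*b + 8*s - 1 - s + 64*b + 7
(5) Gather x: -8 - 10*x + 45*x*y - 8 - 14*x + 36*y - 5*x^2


(1) = 144*w^2 + 116*w + 20
(2) = -24*x^3 + 124*x^2 + 200*x + 52
(3) = 7*a^3 + 11*a^2 + 4*a + l^2*(4*a + 4) + l*(-29*a^2 - 45*a - 16)
(4) = 56*b^2 + 119*b + s*(56*b + 7) + 14
(5) = -5*x^2 + x*(45*y - 24) + 36*y - 16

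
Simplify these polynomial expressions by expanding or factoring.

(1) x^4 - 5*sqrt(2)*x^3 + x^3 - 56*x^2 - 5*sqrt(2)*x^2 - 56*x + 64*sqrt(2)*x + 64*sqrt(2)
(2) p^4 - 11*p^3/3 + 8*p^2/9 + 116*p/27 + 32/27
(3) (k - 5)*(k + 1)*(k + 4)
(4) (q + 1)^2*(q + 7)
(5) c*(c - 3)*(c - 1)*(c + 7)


(1) = (x + 1)*(x - 8*sqrt(2))*(x - sqrt(2))*(x + 4*sqrt(2))
(2) = (p - 8/3)*(p - 2)*(p + 1/3)*(p + 2/3)
(3) = k^3 - 21*k - 20
(4) = q^3 + 9*q^2 + 15*q + 7
(5) = c^4 + 3*c^3 - 25*c^2 + 21*c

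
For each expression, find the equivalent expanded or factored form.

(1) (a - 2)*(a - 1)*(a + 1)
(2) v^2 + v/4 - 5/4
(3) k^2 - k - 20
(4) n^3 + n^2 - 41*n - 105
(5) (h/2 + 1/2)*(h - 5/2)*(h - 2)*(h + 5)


(1) = a^3 - 2*a^2 - a + 2
(2) = (v - 1)*(v + 5/4)
(3) = (k - 5)*(k + 4)
(4) = (n - 7)*(n + 3)*(n + 5)
(5) = h^4/2 + 3*h^3/4 - 17*h^2/2 + 15*h/4 + 25/2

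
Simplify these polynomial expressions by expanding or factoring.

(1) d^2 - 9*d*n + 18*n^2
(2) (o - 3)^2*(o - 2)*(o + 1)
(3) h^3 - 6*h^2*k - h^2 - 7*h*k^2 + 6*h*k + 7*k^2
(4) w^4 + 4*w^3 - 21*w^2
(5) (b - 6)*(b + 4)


(1) = (d - 6*n)*(d - 3*n)
(2) = o^4 - 7*o^3 + 13*o^2 + 3*o - 18
(3) = (h - 1)*(h - 7*k)*(h + k)
(4) = w^2*(w - 3)*(w + 7)
(5) = b^2 - 2*b - 24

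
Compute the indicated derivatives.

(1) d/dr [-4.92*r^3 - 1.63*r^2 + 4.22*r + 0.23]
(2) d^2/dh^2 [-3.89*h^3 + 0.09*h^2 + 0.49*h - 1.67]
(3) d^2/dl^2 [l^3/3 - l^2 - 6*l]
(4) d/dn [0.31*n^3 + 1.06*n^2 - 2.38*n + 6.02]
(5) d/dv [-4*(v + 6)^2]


(1) = -14.76*r^2 - 3.26*r + 4.22
(2) = 0.18 - 23.34*h
(3) = 2*l - 2
(4) = 0.93*n^2 + 2.12*n - 2.38
(5) = -8*v - 48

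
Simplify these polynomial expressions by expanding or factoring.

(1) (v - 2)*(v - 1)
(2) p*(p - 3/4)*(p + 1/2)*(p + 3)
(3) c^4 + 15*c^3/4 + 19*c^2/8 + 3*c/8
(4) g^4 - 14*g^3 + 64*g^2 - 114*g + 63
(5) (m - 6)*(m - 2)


(1) = v^2 - 3*v + 2
(2) = p^4 + 11*p^3/4 - 9*p^2/8 - 9*p/8
(3) = c*(c + 1/4)*(c + 1/2)*(c + 3)
(4) = (g - 7)*(g - 3)^2*(g - 1)
(5) = m^2 - 8*m + 12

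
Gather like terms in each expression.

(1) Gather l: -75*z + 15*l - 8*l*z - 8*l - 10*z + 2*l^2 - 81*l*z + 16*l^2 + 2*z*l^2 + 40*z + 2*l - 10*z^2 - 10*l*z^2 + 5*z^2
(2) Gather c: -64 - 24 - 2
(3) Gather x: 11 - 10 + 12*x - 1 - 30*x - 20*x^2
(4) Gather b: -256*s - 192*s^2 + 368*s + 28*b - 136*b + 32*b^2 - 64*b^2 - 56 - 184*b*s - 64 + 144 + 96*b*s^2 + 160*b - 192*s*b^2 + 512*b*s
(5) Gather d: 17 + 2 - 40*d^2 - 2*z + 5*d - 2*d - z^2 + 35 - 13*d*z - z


(1) = l^2*(2*z + 18) + l*(-10*z^2 - 89*z + 9) - 5*z^2 - 45*z
(2) = -90
(3) = -20*x^2 - 18*x
(4) = b^2*(-192*s - 32) + b*(96*s^2 + 328*s + 52) - 192*s^2 + 112*s + 24
(5) = -40*d^2 + d*(3 - 13*z) - z^2 - 3*z + 54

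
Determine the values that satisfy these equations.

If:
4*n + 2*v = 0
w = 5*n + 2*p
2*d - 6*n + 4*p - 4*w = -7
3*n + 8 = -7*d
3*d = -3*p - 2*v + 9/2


Then:
d = -761/712
n = -123/712
p = 1665/712
v = 123/356
w = 2715/712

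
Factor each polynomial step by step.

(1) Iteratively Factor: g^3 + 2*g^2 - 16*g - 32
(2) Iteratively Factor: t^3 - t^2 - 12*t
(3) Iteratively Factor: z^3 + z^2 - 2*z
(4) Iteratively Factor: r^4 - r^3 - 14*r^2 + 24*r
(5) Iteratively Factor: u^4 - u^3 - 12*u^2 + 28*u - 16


(1) = (g + 4)*(g^2 - 2*g - 8) = (g + 2)*(g + 4)*(g - 4)
(2) = (t - 4)*(t^2 + 3*t) = (t - 4)*(t + 3)*(t)
(3) = (z)*(z^2 + z - 2) = z*(z + 2)*(z - 1)
(4) = (r + 4)*(r^3 - 5*r^2 + 6*r) = (r - 2)*(r + 4)*(r^2 - 3*r) = (r - 3)*(r - 2)*(r + 4)*(r)
(5) = (u - 1)*(u^3 - 12*u + 16) = (u - 2)*(u - 1)*(u^2 + 2*u - 8) = (u - 2)^2*(u - 1)*(u + 4)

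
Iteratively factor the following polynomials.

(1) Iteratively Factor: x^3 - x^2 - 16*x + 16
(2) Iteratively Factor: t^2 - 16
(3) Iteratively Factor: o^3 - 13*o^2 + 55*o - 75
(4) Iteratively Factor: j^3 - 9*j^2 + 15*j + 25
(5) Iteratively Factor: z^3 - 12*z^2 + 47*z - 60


(1) = (x - 4)*(x^2 + 3*x - 4) = (x - 4)*(x + 4)*(x - 1)
(2) = (t + 4)*(t - 4)
(3) = (o - 5)*(o^2 - 8*o + 15) = (o - 5)^2*(o - 3)
(4) = (j - 5)*(j^2 - 4*j - 5) = (j - 5)*(j + 1)*(j - 5)
(5) = (z - 3)*(z^2 - 9*z + 20) = (z - 5)*(z - 3)*(z - 4)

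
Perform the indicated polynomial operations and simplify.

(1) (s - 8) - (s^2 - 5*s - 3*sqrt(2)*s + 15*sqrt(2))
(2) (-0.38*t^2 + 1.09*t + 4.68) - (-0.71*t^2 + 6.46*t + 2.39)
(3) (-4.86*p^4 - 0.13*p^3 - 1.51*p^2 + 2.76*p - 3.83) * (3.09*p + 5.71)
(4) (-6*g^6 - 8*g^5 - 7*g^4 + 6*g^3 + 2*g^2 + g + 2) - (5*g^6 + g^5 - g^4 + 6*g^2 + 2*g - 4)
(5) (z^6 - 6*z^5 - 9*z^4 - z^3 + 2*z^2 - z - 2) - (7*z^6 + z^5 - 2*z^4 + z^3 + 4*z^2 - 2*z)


(1) = -s^2 + 3*sqrt(2)*s + 6*s - 15*sqrt(2) - 8
(2) = 0.33*t^2 - 5.37*t + 2.29
(3) = -15.0174*p^5 - 28.1523*p^4 - 5.4082*p^3 - 0.0937*p^2 + 3.9249*p - 21.8693
(4) = -11*g^6 - 9*g^5 - 6*g^4 + 6*g^3 - 4*g^2 - g + 6
(5) = -6*z^6 - 7*z^5 - 7*z^4 - 2*z^3 - 2*z^2 + z - 2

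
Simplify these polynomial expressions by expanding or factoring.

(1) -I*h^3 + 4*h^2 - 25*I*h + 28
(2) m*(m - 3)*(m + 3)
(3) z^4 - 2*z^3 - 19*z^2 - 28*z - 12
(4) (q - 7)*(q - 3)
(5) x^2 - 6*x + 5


(1) = (h - 4*I)*(h + 7*I)*(-I*h + 1)
(2) = m^3 - 9*m
(3) = (z - 6)*(z + 1)^2*(z + 2)
(4) = q^2 - 10*q + 21
(5) = (x - 5)*(x - 1)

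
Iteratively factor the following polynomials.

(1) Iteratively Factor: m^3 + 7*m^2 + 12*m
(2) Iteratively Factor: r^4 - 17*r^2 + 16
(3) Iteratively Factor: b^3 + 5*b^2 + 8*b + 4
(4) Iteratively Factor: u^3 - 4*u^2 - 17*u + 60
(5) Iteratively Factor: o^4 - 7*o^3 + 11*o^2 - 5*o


(1) = (m + 3)*(m^2 + 4*m) = m*(m + 3)*(m + 4)
(2) = (r + 1)*(r^3 - r^2 - 16*r + 16) = (r - 1)*(r + 1)*(r^2 - 16) = (r - 1)*(r + 1)*(r + 4)*(r - 4)
(3) = (b + 2)*(b^2 + 3*b + 2) = (b + 2)^2*(b + 1)
(4) = (u - 3)*(u^2 - u - 20) = (u - 5)*(u - 3)*(u + 4)
(5) = (o)*(o^3 - 7*o^2 + 11*o - 5) = o*(o - 5)*(o^2 - 2*o + 1) = o*(o - 5)*(o - 1)*(o - 1)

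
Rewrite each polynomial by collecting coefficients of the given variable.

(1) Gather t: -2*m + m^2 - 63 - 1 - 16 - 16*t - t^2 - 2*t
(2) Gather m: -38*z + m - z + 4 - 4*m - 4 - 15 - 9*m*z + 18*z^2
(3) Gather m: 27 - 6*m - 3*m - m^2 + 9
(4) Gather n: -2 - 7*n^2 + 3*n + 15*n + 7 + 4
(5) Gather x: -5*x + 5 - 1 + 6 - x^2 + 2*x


(1) = m^2 - 2*m - t^2 - 18*t - 80
(2) = m*(-9*z - 3) + 18*z^2 - 39*z - 15
(3) = -m^2 - 9*m + 36
(4) = -7*n^2 + 18*n + 9
(5) = -x^2 - 3*x + 10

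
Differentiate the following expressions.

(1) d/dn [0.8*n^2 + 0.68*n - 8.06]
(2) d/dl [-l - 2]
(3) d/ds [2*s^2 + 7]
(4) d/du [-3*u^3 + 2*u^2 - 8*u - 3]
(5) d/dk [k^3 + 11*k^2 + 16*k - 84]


(1) = 1.6*n + 0.68
(2) = -1
(3) = 4*s
(4) = -9*u^2 + 4*u - 8
(5) = 3*k^2 + 22*k + 16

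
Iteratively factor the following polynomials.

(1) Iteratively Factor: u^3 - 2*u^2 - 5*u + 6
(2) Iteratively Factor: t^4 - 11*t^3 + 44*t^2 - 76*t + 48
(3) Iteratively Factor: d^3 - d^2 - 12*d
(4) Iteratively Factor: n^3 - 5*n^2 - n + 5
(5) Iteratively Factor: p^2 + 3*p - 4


(1) = (u - 3)*(u^2 + u - 2) = (u - 3)*(u - 1)*(u + 2)
(2) = (t - 4)*(t^3 - 7*t^2 + 16*t - 12) = (t - 4)*(t - 2)*(t^2 - 5*t + 6) = (t - 4)*(t - 3)*(t - 2)*(t - 2)
(3) = (d + 3)*(d^2 - 4*d) = d*(d + 3)*(d - 4)
(4) = (n + 1)*(n^2 - 6*n + 5) = (n - 5)*(n + 1)*(n - 1)
(5) = (p - 1)*(p + 4)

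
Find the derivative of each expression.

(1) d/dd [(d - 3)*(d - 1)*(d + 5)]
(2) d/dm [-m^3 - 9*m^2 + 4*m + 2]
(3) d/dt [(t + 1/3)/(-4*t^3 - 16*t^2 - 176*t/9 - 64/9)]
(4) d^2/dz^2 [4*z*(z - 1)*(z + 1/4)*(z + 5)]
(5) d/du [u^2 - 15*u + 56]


(1) = 3*d^2 + 2*d - 17
(2) = -3*m^2 - 18*m + 4
(3) = 3*(54*t^3 + 135*t^2 + 72*t - 4)/(4*(81*t^6 + 648*t^5 + 2088*t^4 + 3456*t^3 + 3088*t^2 + 1408*t + 256))
(4) = 48*z^2 + 102*z - 32
(5) = 2*u - 15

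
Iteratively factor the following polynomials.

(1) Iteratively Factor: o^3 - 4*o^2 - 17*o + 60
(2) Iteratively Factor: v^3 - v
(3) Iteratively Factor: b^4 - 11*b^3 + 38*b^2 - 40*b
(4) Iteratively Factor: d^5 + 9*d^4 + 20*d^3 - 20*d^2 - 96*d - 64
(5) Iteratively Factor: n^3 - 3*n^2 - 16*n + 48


(1) = (o - 5)*(o^2 + o - 12) = (o - 5)*(o + 4)*(o - 3)
(2) = (v - 1)*(v^2 + v) = (v - 1)*(v + 1)*(v)
(3) = (b - 4)*(b^3 - 7*b^2 + 10*b) = b*(b - 4)*(b^2 - 7*b + 10) = b*(b - 5)*(b - 4)*(b - 2)
(4) = (d + 4)*(d^4 + 5*d^3 - 20*d - 16) = (d + 2)*(d + 4)*(d^3 + 3*d^2 - 6*d - 8) = (d + 2)*(d + 4)^2*(d^2 - d - 2) = (d - 2)*(d + 2)*(d + 4)^2*(d + 1)
(5) = (n + 4)*(n^2 - 7*n + 12) = (n - 3)*(n + 4)*(n - 4)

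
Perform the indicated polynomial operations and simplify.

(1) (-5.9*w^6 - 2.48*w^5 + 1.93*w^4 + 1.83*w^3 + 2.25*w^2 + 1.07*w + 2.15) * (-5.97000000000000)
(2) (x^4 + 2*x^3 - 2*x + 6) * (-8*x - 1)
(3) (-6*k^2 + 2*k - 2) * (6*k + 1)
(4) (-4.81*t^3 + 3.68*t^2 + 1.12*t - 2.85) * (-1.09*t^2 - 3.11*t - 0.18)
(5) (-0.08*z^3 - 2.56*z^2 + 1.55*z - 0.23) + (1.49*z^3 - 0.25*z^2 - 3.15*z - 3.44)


(1) = 35.223*w^6 + 14.8056*w^5 - 11.5221*w^4 - 10.9251*w^3 - 13.4325*w^2 - 6.3879*w - 12.8355
(2) = -8*x^5 - 17*x^4 - 2*x^3 + 16*x^2 - 46*x - 6
(3) = -36*k^3 + 6*k^2 - 10*k - 2
(4) = 5.2429*t^5 + 10.9479*t^4 - 11.7998*t^3 - 1.0391*t^2 + 8.6619*t + 0.513
(5) = 1.41*z^3 - 2.81*z^2 - 1.6*z - 3.67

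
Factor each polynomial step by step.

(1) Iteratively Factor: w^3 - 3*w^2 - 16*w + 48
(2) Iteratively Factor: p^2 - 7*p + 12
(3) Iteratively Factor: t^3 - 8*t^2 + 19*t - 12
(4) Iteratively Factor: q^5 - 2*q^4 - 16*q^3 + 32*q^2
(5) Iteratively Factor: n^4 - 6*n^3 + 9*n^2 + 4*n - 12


(1) = (w + 4)*(w^2 - 7*w + 12) = (w - 3)*(w + 4)*(w - 4)
(2) = (p - 3)*(p - 4)
(3) = (t - 3)*(t^2 - 5*t + 4) = (t - 3)*(t - 1)*(t - 4)
(4) = (q)*(q^4 - 2*q^3 - 16*q^2 + 32*q) = q*(q + 4)*(q^3 - 6*q^2 + 8*q) = q*(q - 2)*(q + 4)*(q^2 - 4*q) = q*(q - 4)*(q - 2)*(q + 4)*(q)
(5) = (n - 3)*(n^3 - 3*n^2 + 4) = (n - 3)*(n - 2)*(n^2 - n - 2) = (n - 3)*(n - 2)^2*(n + 1)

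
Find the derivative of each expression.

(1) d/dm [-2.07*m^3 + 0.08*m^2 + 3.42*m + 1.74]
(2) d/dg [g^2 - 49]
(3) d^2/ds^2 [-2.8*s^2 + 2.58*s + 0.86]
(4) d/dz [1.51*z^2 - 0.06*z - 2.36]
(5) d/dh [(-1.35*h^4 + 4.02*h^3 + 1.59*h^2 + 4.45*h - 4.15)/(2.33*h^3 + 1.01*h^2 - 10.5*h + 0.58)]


(1) = -6.21*m^2 + 0.16*m + 3.42
(2) = 2*g
(3) = -5.60000000000000
(4) = 3.02*z - 0.06
(5) = (-3.1455*h^6 - 2.727*h^5 + 42.8805*h^4 - 108.289*h^3 + 14.8138*h^2 + 10.2274*h - 40.994)/(5.4289*h^6 + 4.7066*h^5 - 47.9099*h^4 - 18.5072*h^3 + 111.4216*h^2 - 12.18*h + 0.3364)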